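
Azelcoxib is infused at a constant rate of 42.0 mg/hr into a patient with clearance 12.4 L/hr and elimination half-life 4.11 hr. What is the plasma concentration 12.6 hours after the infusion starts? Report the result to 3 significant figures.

2.98 µg/mL

Css = rate / CL = 42.0 / 12.4 = 3.387 µg/mL
k = ln 2 / 4.11 = 0.1686 hr⁻¹
C(t) = Css (1 − e^(−kt)) = 3.387 × (1 − e^(−2.125)) = 3.387 × 0.8806 ≈ 2.98 µg/mL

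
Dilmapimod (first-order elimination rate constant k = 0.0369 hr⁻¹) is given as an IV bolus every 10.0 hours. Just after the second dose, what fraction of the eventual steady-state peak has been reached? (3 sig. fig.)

0.522

f_n = 1 − e^(−nkτ) = 1 − e^(−2 × 0.03690 × 10.0) = 1 − e^(−0.7380) = 1 − 0.4781 ≈ 0.522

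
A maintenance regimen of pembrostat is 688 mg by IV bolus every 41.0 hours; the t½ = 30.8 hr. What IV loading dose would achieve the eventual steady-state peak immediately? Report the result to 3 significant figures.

1140 mg

k = ln 2 / 30.8 = 0.02250 hr⁻¹
Accumulation ratio R = 1 / (1 − e^(−kτ)) = 1 / (1 − e^(−0.02250×41.0)) = 1 / (1 − 0.3974) = 1.660
Loading dose = maintenance dose × R = 688 × 1.660 ≈ 1140 mg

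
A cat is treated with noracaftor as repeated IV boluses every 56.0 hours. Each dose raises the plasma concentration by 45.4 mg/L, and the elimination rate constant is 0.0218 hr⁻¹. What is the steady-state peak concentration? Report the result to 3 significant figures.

Fraction remaining after one interval: e^(−kτ) = e^(−0.02180 × 56.0) = 0.2950
R = 1 / (1 − 0.2950) = 1.418
Css,max = 45.4 × 1.418 ≈ 64.4 mg/L

64.4 mg/L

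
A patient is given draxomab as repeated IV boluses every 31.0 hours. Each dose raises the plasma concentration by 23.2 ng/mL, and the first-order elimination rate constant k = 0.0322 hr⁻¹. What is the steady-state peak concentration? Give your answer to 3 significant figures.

Fraction remaining after one interval: e^(−kτ) = e^(−0.03220 × 31.0) = 0.3685
R = 1 / (1 − 0.3685) = 1.584
Css,max = 23.2 × 1.584 ≈ 36.7 ng/mL

36.7 ng/mL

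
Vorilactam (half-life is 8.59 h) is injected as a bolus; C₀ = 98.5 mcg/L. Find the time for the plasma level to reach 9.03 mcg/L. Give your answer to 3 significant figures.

k = ln 2 / 8.59 = 0.08069 h⁻¹
C(t) = C₀ e^(−kt)  ⇒  t = ln(C₀/C) / k
t = ln(98.5/9.03) / 0.08069 = 2.390 / 0.08069 ≈ 29.6 hours

29.6 hours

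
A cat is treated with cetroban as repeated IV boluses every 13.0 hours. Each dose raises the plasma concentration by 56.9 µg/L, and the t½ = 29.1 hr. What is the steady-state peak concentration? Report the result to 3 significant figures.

214 µg/L

k = ln 2 / 29.1 = 0.02382 hr⁻¹
Fraction remaining after one interval: e^(−kτ) = e^(−0.02382 × 13.0) = 0.7337
R = 1 / (1 − 0.7337) = 3.755
Css,max = 56.9 × 3.755 ≈ 214 µg/L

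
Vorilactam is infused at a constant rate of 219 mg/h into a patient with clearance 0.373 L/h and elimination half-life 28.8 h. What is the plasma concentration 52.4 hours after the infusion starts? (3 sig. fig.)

421 µg/mL

Css = rate / CL = 219 / 0.373 = 587.1 µg/mL
k = ln 2 / 28.8 = 0.02407 h⁻¹
C(t) = Css (1 − e^(−kt)) = 587.1 × (1 − e^(−1.261)) = 587.1 × 0.7167 ≈ 421 µg/mL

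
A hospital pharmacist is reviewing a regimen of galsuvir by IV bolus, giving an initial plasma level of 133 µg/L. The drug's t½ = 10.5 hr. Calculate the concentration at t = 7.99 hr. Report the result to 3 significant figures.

78.5 µg/L

k = ln 2 / 10.5 = 0.06601 hr⁻¹
C(t) = C₀ e^(−kt) = 133 × e^(−0.06601 × 7.99) = 133 × e^(−0.5275) = 133 × 0.5901 ≈ 78.5 µg/L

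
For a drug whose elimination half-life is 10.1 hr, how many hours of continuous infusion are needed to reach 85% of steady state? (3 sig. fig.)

k = ln 2 / 10.1 = 0.06863 hr⁻¹
f = 1 − e^(−kt)  ⇒  t = −ln(1 − f) / k
t = −ln(1 − 0.85) / 0.06863 = 1.897 / 0.06863 ≈ 27.6 hours

27.6 hours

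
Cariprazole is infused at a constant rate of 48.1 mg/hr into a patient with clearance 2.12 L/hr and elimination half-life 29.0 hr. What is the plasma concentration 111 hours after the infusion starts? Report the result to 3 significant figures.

Css = rate / CL = 48.1 / 2.12 = 22.69 µg/mL
k = ln 2 / 29.0 = 0.02390 hr⁻¹
C(t) = Css (1 − e^(−kt)) = 22.69 × (1 − e^(−2.653)) = 22.69 × 0.9296 ≈ 21.1 µg/mL

21.1 µg/mL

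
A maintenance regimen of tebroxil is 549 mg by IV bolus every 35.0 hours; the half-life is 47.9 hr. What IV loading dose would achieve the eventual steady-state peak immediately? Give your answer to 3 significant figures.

1380 mg

k = ln 2 / 47.9 = 0.01447 hr⁻¹
Accumulation ratio R = 1 / (1 − e^(−kτ)) = 1 / (1 − e^(−0.01447×35.0)) = 1 / (1 − 0.6026) = 2.516
Loading dose = maintenance dose × R = 549 × 2.516 ≈ 1380 mg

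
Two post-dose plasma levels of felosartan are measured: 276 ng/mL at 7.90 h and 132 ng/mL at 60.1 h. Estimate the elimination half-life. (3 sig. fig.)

k = ln(C₁/C₂) / (t₂ − t₁) = ln(276/132) / (60.1 − 7.90)
  = 0.7376 / 52.20 = 0.01413 h⁻¹
t½ = ln 2 / k = ln 2 / 0.01413 ≈ 49.1 hours

49.1 hours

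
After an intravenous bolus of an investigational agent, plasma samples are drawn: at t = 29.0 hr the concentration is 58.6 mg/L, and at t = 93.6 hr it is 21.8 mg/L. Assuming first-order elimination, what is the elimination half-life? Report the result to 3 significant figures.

k = ln(C₁/C₂) / (t₂ − t₁) = ln(58.6/21.8) / (93.6 − 29.0)
  = 0.9888 / 64.60 = 0.01531 hr⁻¹
t½ = ln 2 / k = ln 2 / 0.01531 ≈ 45.3 hours

45.3 hours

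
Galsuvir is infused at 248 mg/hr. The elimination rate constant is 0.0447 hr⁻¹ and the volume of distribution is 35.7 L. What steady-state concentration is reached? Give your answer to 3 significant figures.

CL = k · V = 0.0447 × 35.7 = 1.596 L/hr
Css = rate / CL = 248 / 1.596 ≈ 155 mg/L

155 mg/L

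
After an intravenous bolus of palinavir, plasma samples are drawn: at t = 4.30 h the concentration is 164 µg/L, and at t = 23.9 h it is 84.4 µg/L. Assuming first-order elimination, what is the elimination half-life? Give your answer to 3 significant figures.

20.5 hours

k = ln(C₁/C₂) / (t₂ − t₁) = ln(164/84.4) / (23.9 − 4.30)
  = 0.6643 / 19.60 = 0.03389 h⁻¹
t½ = ln 2 / k = ln 2 / 0.03389 ≈ 20.5 hours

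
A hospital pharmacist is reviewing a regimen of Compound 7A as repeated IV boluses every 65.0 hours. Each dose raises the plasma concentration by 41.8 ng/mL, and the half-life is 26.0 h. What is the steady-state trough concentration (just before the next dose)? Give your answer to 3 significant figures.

k = ln 2 / 26.0 = 0.02666 h⁻¹
Fraction remaining after one interval: e^(−kτ) = e^(−0.02666 × 65.0) = 0.1768
R = 1 / (1 − 0.1768) = 1.215
Css,max = 41.8 × 1.215 = 50.78 ng/mL
Css,min = Css,max × e^(−kτ) = 50.78 × 0.1768 ≈ 8.98 ng/mL

8.98 ng/mL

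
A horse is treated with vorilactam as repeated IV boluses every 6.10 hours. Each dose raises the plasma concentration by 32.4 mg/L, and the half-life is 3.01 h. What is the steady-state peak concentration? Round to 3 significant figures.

42.9 mg/L

k = ln 2 / 3.01 = 0.2303 h⁻¹
Fraction remaining after one interval: e^(−kτ) = e^(−0.2303 × 6.10) = 0.2454
R = 1 / (1 − 0.2454) = 1.325
Css,max = 32.4 × 1.325 ≈ 42.9 mg/L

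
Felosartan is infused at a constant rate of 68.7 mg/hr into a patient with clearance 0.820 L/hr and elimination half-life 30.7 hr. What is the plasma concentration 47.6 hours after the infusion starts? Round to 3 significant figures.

55.2 µg/mL

Css = rate / CL = 68.7 / 0.820 = 83.78 µg/mL
k = ln 2 / 30.7 = 0.02258 hr⁻¹
C(t) = Css (1 − e^(−kt)) = 83.78 × (1 − e^(−1.075)) = 83.78 × 0.6586 ≈ 55.2 µg/mL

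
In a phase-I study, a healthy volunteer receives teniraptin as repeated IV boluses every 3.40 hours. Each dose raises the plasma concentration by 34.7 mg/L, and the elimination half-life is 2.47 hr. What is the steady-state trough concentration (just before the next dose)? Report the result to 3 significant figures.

k = ln 2 / 2.47 = 0.2806 hr⁻¹
Fraction remaining after one interval: e^(−kτ) = e^(−0.2806 × 3.40) = 0.3851
R = 1 / (1 − 0.3851) = 1.626
Css,max = 34.7 × 1.626 = 56.44 mg/L
Css,min = Css,max × e^(−kτ) = 56.44 × 0.3851 ≈ 21.7 mg/L

21.7 mg/L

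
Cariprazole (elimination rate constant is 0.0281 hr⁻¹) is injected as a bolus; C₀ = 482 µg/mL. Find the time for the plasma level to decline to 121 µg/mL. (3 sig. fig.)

C(t) = C₀ e^(−kt)  ⇒  t = ln(C₀/C) / k
t = ln(482/121) / 0.02810 = 1.382 / 0.02810 ≈ 49.2 hours

49.2 hours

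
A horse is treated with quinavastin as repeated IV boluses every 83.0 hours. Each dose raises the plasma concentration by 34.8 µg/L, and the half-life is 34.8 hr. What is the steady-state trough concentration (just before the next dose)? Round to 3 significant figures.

8.24 µg/L

k = ln 2 / 34.8 = 0.01992 hr⁻¹
Fraction remaining after one interval: e^(−kτ) = e^(−0.01992 × 83.0) = 0.1914
R = 1 / (1 − 0.1914) = 1.237
Css,max = 34.8 × 1.237 = 43.04 µg/L
Css,min = Css,max × e^(−kτ) = 43.04 × 0.1914 ≈ 8.24 µg/L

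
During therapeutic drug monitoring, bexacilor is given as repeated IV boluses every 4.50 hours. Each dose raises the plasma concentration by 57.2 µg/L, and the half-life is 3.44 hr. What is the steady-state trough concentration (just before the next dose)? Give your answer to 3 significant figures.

38.7 µg/L

k = ln 2 / 3.44 = 0.2015 hr⁻¹
Fraction remaining after one interval: e^(−kτ) = e^(−0.2015 × 4.50) = 0.4038
R = 1 / (1 − 0.4038) = 1.677
Css,max = 57.2 × 1.677 = 95.95 µg/L
Css,min = Css,max × e^(−kτ) = 95.95 × 0.4038 ≈ 38.7 µg/L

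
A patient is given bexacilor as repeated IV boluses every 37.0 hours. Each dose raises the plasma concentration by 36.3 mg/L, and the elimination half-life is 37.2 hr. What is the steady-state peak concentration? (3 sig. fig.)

72.9 mg/L

k = ln 2 / 37.2 = 0.01863 hr⁻¹
Fraction remaining after one interval: e^(−kτ) = e^(−0.01863 × 37.0) = 0.5019
R = 1 / (1 − 0.5019) = 2.007
Css,max = 36.3 × 2.007 ≈ 72.9 mg/L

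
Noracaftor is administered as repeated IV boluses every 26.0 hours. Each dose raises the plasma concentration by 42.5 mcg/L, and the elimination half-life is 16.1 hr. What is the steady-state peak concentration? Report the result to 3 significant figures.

k = ln 2 / 16.1 = 0.04305 hr⁻¹
Fraction remaining after one interval: e^(−kτ) = e^(−0.04305 × 26.0) = 0.3265
R = 1 / (1 − 0.3265) = 1.485
Css,max = 42.5 × 1.485 ≈ 63.1 mcg/L

63.1 mcg/L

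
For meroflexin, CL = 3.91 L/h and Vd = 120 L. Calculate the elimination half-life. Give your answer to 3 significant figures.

21.3 hours

k = CL / V = 3.91 / 120 = 0.03258 h⁻¹
t½ = ln 2 / k = ln 2 / 0.03258 ≈ 21.3 hours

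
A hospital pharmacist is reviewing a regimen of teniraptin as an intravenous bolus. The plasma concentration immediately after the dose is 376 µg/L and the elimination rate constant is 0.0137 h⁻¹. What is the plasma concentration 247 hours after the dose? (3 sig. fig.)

C(t) = C₀ e^(−kt) = 376 × e^(−0.01370 × 247) = 376 × e^(−3.384) = 376 × 0.03391 ≈ 12.8 µg/L

12.8 µg/L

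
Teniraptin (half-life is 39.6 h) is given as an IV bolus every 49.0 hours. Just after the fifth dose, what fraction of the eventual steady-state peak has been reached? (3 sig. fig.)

k = ln 2 / 39.6 = 0.01750 h⁻¹
f_n = 1 − e^(−nkτ) = 1 − e^(−5 × 0.01750 × 49.0) = 1 − e^(−4.288) = 1 − 0.01373 ≈ 0.986

0.986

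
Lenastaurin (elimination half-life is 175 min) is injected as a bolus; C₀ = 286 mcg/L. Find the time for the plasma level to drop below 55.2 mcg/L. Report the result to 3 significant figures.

k = ln 2 / 175 = 0.003961 min⁻¹
C(t) = C₀ e^(−kt)  ⇒  t = ln(C₀/C) / k
t = ln(286/55.2) / 0.003961 = 1.645 / 0.003961 ≈ 415 minutes

415 minutes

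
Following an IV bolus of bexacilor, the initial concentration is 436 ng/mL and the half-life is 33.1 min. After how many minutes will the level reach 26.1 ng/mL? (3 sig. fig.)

k = ln 2 / 33.1 = 0.02094 min⁻¹
C(t) = C₀ e^(−kt)  ⇒  t = ln(C₀/C) / k
t = ln(436/26.1) / 0.02094 = 2.816 / 0.02094 ≈ 134 minutes

134 minutes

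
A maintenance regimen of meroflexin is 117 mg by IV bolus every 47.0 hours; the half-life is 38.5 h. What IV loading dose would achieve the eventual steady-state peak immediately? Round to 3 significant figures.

205 mg

k = ln 2 / 38.5 = 0.01800 h⁻¹
Accumulation ratio R = 1 / (1 − e^(−kτ)) = 1 / (1 − e^(−0.01800×47.0)) = 1 / (1 − 0.4291) = 1.751
Loading dose = maintenance dose × R = 117 × 1.751 ≈ 205 mg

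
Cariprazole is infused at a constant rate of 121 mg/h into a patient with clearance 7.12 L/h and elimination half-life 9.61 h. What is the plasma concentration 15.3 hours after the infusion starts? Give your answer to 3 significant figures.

11.4 µg/mL

Css = rate / CL = 121 / 7.12 = 16.99 µg/mL
k = ln 2 / 9.61 = 0.07213 h⁻¹
C(t) = Css (1 − e^(−kt)) = 16.99 × (1 − e^(−1.104)) = 16.99 × 0.6683 ≈ 11.4 µg/mL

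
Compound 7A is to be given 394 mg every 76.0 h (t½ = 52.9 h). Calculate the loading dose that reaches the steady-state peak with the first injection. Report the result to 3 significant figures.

k = ln 2 / 52.9 = 0.01310 h⁻¹
Accumulation ratio R = 1 / (1 − e^(−kτ)) = 1 / (1 − e^(−0.01310×76.0)) = 1 / (1 − 0.3694) = 1.586
Loading dose = maintenance dose × R = 394 × 1.586 ≈ 625 mg

625 mg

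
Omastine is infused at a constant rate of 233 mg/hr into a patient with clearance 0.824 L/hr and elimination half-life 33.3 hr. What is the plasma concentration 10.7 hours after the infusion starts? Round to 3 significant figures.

Css = rate / CL = 233 / 0.824 = 282.8 µg/mL
k = ln 2 / 33.3 = 0.02082 hr⁻¹
C(t) = Css (1 − e^(−kt)) = 282.8 × (1 − e^(−0.2227)) = 282.8 × 0.1997 ≈ 56.5 µg/mL

56.5 µg/mL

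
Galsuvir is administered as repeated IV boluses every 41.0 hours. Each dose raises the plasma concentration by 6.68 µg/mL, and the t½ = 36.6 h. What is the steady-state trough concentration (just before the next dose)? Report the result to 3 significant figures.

k = ln 2 / 36.6 = 0.01894 h⁻¹
Fraction remaining after one interval: e^(−kτ) = e^(−0.01894 × 41.0) = 0.4600
R = 1 / (1 − 0.4600) = 1.852
Css,max = 6.68 × 1.852 = 12.37 µg/mL
Css,min = Css,max × e^(−kτ) = 12.37 × 0.4600 ≈ 5.69 µg/mL

5.69 µg/mL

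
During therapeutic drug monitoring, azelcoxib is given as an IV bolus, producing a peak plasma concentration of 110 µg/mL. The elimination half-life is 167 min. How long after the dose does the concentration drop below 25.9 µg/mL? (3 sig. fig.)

348 minutes

k = ln 2 / 167 = 0.004151 min⁻¹
C(t) = C₀ e^(−kt)  ⇒  t = ln(C₀/C) / k
t = ln(110/25.9) / 0.004151 = 1.446 / 0.004151 ≈ 348 minutes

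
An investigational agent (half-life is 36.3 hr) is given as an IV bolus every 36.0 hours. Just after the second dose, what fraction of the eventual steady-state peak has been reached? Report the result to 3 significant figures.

k = ln 2 / 36.3 = 0.01909 hr⁻¹
f_n = 1 − e^(−nkτ) = 1 − e^(−2 × 0.01909 × 36.0) = 1 − e^(−1.375) = 1 − 0.2529 ≈ 0.747

0.747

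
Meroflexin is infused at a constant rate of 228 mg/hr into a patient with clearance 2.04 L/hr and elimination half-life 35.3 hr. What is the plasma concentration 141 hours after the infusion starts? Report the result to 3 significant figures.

105 mg/L

Css = rate / CL = 228 / 2.04 = 111.8 mg/L
k = ln 2 / 35.3 = 0.01964 hr⁻¹
C(t) = Css (1 − e^(−kt)) = 111.8 × (1 − e^(−2.769)) = 111.8 × 0.9373 ≈ 105 mg/L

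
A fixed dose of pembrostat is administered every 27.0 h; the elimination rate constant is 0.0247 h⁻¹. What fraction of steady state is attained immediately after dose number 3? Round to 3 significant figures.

0.865

f_n = 1 − e^(−nkτ) = 1 − e^(−3 × 0.02470 × 27.0) = 1 − e^(−2.001) = 1 − 0.1352 ≈ 0.865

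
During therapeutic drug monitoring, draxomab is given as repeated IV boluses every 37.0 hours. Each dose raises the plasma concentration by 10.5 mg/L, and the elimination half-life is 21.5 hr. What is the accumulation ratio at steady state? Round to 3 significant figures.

1.44

k = ln 2 / 21.5 = 0.03224 hr⁻¹
Fraction remaining after one interval: e^(−kτ) = e^(−0.03224 × 37.0) = 0.3034
R = 1 / (1 − 0.3034) = 1 / 0.6966 ≈ 1.44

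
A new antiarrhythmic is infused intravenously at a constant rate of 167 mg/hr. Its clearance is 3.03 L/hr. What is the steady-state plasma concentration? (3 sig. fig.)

55.1 mg/L

Css = infusion rate / CL = 167 / 3.03 ≈ 55.1 mg/L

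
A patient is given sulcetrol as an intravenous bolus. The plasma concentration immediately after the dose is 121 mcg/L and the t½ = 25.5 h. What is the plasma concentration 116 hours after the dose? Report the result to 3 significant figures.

5.17 mcg/L

k = ln 2 / 25.5 = 0.02718 h⁻¹
116 h is 4.549 half-lives, so C = 121 × (1/2)^4.549 = 121 × 0.04272 ≈ 5.17 mcg/L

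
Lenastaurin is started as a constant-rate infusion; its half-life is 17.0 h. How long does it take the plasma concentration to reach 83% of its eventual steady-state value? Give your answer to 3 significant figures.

k = ln 2 / 17.0 = 0.04077 h⁻¹
f = 1 − e^(−kt)  ⇒  t = −ln(1 − f) / k
t = −ln(1 − 0.83) / 0.04077 = 1.772 / 0.04077 ≈ 43.5 hours

43.5 hours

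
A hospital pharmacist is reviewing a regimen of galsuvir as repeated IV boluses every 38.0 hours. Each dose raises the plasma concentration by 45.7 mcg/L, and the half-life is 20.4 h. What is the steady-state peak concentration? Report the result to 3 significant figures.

k = ln 2 / 20.4 = 0.03398 h⁻¹
Fraction remaining after one interval: e^(−kτ) = e^(−0.03398 × 38.0) = 0.2750
R = 1 / (1 − 0.2750) = 1.379
Css,max = 45.7 × 1.379 ≈ 63.0 mcg/L

63.0 mcg/L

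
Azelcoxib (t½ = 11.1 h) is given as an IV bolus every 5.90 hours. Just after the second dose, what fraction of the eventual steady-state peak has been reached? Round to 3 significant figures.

0.521

k = ln 2 / 11.1 = 0.06245 h⁻¹
f_n = 1 − e^(−nkτ) = 1 − e^(−2 × 0.06245 × 5.90) = 1 − e^(−0.7369) = 1 − 0.4786 ≈ 0.521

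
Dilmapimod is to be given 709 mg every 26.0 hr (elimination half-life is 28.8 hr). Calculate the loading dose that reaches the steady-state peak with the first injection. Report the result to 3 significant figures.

k = ln 2 / 28.8 = 0.02407 hr⁻¹
Accumulation ratio R = 1 / (1 − e^(−kτ)) = 1 / (1 − e^(−0.02407×26.0)) = 1 / (1 − 0.5349) = 2.150
Loading dose = maintenance dose × R = 709 × 2.150 ≈ 1520 mg

1520 mg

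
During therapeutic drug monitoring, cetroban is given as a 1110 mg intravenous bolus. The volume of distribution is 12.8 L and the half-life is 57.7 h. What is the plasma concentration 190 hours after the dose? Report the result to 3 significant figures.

C₀ = dose / V = 1110 / 12.8 = 86.72 µg/mL
k = ln 2 / 57.7 = 0.01201 h⁻¹
C(t) = C₀ e^(−kt) = 86.72 × e^(−0.01201 × 190) = 86.72 × e^(−2.282) = 86.72 × 0.1020 ≈ 8.85 µg/mL

8.85 µg/mL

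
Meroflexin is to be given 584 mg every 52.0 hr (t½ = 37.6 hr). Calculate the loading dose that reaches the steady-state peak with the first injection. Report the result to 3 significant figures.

947 mg

k = ln 2 / 37.6 = 0.01843 hr⁻¹
Accumulation ratio R = 1 / (1 − e^(−kτ)) = 1 / (1 − e^(−0.01843×52.0)) = 1 / (1 − 0.3834) = 1.622
Loading dose = maintenance dose × R = 584 × 1.622 ≈ 947 mg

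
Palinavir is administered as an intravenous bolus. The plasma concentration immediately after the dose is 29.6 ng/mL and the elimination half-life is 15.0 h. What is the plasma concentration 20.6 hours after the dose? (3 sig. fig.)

11.4 ng/mL

k = ln 2 / 15.0 = 0.04621 h⁻¹
C(t) = C₀ e^(−kt) = 29.6 × e^(−0.04621 × 20.6) = 29.6 × e^(−0.9519) = 29.6 × 0.3860 ≈ 11.4 ng/mL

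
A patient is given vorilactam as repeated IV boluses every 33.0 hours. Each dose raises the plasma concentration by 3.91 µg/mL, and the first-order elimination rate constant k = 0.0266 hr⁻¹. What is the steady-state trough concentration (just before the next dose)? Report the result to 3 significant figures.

Fraction remaining after one interval: e^(−kτ) = e^(−0.02660 × 33.0) = 0.4157
R = 1 / (1 − 0.4157) = 1.711
Css,max = 3.91 × 1.711 = 6.692 µg/mL
Css,min = Css,max × e^(−kτ) = 6.692 × 0.4157 ≈ 2.78 µg/mL

2.78 µg/mL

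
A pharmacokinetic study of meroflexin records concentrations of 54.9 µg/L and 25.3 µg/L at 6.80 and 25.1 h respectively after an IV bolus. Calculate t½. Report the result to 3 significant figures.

k = ln(C₁/C₂) / (t₂ − t₁) = ln(54.9/25.3) / (25.1 − 6.80)
  = 0.7747 / 18.30 = 0.04233 h⁻¹
t½ = ln 2 / k = ln 2 / 0.04233 ≈ 16.4 hours

16.4 hours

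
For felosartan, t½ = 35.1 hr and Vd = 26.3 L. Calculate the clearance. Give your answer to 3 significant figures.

0.519 L/hr

k = ln 2 / t½ = ln 2 / 35.1 = 0.01975 hr⁻¹
CL = k · V = 0.01975 × 26.3 ≈ 0.519 L/hr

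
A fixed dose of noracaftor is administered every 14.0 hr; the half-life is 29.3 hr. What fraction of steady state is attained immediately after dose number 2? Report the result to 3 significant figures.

0.484

k = ln 2 / 29.3 = 0.02366 hr⁻¹
f_n = 1 − e^(−nkτ) = 1 − e^(−2 × 0.02366 × 14.0) = 1 − e^(−0.6624) = 1 − 0.5156 ≈ 0.484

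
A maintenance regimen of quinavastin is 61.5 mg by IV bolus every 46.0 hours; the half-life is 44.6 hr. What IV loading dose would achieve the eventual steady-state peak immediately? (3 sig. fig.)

120 mg

k = ln 2 / 44.6 = 0.01554 hr⁻¹
Accumulation ratio R = 1 / (1 − e^(−kτ)) = 1 / (1 − e^(−0.01554×46.0)) = 1 / (1 − 0.4892) = 1.958
Loading dose = maintenance dose × R = 61.5 × 1.958 ≈ 120 mg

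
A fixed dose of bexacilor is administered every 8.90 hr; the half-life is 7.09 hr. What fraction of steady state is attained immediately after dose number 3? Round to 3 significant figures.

k = ln 2 / 7.09 = 0.09776 hr⁻¹
f_n = 1 − e^(−nkτ) = 1 − e^(−3 × 0.09776 × 8.90) = 1 − e^(−2.610) = 1 − 0.07351 ≈ 0.926

0.926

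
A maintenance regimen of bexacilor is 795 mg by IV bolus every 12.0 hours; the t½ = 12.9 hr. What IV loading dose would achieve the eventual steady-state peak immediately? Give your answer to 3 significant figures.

k = ln 2 / 12.9 = 0.05373 hr⁻¹
Accumulation ratio R = 1 / (1 − e^(−kτ)) = 1 / (1 − e^(−0.05373×12.0)) = 1 / (1 − 0.5248) = 2.104
Loading dose = maintenance dose × R = 795 × 2.104 ≈ 1670 mg

1670 mg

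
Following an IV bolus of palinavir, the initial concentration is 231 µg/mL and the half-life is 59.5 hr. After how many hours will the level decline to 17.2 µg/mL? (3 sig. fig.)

k = ln 2 / 59.5 = 0.01165 hr⁻¹
C(t) = C₀ e^(−kt)  ⇒  t = ln(C₀/C) / k
t = ln(231/17.2) / 0.01165 = 2.598 / 0.01165 ≈ 223 hours

223 hours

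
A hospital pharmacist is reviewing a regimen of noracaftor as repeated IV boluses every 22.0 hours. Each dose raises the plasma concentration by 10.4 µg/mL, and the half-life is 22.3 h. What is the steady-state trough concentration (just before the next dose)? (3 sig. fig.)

10.6 µg/mL

k = ln 2 / 22.3 = 0.03108 h⁻¹
Fraction remaining after one interval: e^(−kτ) = e^(−0.03108 × 22.0) = 0.5047
R = 1 / (1 − 0.5047) = 2.019
Css,max = 10.4 × 2.019 = 21.00 µg/mL
Css,min = Css,max × e^(−kτ) = 21.00 × 0.5047 ≈ 10.6 µg/mL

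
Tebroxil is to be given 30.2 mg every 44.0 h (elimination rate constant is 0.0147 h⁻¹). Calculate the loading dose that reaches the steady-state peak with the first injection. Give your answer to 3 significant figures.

63.4 mg

Accumulation ratio R = 1 / (1 − e^(−kτ)) = 1 / (1 − e^(−0.01470×44.0)) = 1 / (1 − 0.5237) = 2.100
Loading dose = maintenance dose × R = 30.2 × 2.100 ≈ 63.4 mg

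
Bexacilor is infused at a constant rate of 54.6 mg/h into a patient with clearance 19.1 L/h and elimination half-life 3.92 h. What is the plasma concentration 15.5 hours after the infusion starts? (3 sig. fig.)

2.67 µg/mL

Css = rate / CL = 54.6 / 19.1 = 2.859 µg/mL
k = ln 2 / 3.92 = 0.1768 h⁻¹
C(t) = Css (1 − e^(−kt)) = 2.859 × (1 − e^(−2.741)) = 2.859 × 0.9355 ≈ 2.67 µg/mL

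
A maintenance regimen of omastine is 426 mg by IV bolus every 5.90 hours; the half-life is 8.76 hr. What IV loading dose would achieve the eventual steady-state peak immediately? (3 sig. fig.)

k = ln 2 / 8.76 = 0.07913 hr⁻¹
Accumulation ratio R = 1 / (1 − e^(−kτ)) = 1 / (1 − e^(−0.07913×5.90)) = 1 / (1 − 0.6270) = 2.681
Loading dose = maintenance dose × R = 426 × 2.681 ≈ 1140 mg

1140 mg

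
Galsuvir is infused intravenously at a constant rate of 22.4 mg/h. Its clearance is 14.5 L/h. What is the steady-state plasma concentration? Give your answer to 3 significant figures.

Css = infusion rate / CL = 22.4 / 14.5 ≈ 1.54 µg/mL

1.54 µg/mL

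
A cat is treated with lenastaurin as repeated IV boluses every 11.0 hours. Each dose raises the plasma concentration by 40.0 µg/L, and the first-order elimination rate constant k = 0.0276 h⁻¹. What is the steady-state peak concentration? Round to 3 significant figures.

153 µg/L

Fraction remaining after one interval: e^(−kτ) = e^(−0.02760 × 11.0) = 0.7382
R = 1 / (1 − 0.7382) = 3.819
Css,max = 40.0 × 3.819 ≈ 153 µg/L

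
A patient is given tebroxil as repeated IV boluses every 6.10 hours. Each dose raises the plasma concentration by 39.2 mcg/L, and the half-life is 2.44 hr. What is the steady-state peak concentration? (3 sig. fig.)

47.6 mcg/L

k = ln 2 / 2.44 = 0.2841 hr⁻¹
Fraction remaining after one interval: e^(−kτ) = e^(−0.2841 × 6.10) = 0.1768
R = 1 / (1 − 0.1768) = 1.215
Css,max = 39.2 × 1.215 ≈ 47.6 mcg/L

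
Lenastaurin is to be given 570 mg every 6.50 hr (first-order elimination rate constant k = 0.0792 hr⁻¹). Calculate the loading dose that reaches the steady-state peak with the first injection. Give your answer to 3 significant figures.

Accumulation ratio R = 1 / (1 − e^(−kτ)) = 1 / (1 − e^(−0.07920×6.50)) = 1 / (1 − 0.5976) = 2.485
Loading dose = maintenance dose × R = 570 × 2.485 ≈ 1420 mg

1420 mg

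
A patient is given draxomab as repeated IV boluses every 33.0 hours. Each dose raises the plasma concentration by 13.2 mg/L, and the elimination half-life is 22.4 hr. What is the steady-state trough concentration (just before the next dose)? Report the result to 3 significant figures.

k = ln 2 / 22.4 = 0.03094 hr⁻¹
Fraction remaining after one interval: e^(−kτ) = e^(−0.03094 × 33.0) = 0.3602
R = 1 / (1 − 0.3602) = 1.563
Css,max = 13.2 × 1.563 = 20.63 mg/L
Css,min = Css,max × e^(−kτ) = 20.63 × 0.3602 ≈ 7.43 mg/L

7.43 mg/L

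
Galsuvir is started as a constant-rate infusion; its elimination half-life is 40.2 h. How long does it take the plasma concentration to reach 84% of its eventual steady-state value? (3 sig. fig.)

106 hours

k = ln 2 / 40.2 = 0.01724 h⁻¹
f = 1 − e^(−kt)  ⇒  t = −ln(1 − f) / k
t = −ln(1 − 0.84) / 0.01724 = 1.833 / 0.01724 ≈ 106 hours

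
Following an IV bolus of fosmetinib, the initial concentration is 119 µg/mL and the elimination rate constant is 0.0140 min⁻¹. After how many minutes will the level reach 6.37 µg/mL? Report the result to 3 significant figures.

C(t) = C₀ e^(−kt)  ⇒  t = ln(C₀/C) / k
t = ln(119/6.37) / 0.01400 = 2.928 / 0.01400 ≈ 209 minutes

209 minutes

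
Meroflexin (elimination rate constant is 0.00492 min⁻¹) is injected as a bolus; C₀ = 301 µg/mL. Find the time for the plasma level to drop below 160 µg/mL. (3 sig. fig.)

128 minutes

C(t) = C₀ e^(−kt)  ⇒  t = ln(C₀/C) / k
t = ln(301/160) / 0.004920 = 0.6319 / 0.004920 ≈ 128 minutes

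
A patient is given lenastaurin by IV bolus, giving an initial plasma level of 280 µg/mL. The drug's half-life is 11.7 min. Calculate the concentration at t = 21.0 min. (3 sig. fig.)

80.7 µg/mL

k = ln 2 / 11.7 = 0.05924 min⁻¹
21.0 min is 1.795 half-lives, so C = 280 × (1/2)^1.795 = 280 × 0.2882 ≈ 80.7 µg/mL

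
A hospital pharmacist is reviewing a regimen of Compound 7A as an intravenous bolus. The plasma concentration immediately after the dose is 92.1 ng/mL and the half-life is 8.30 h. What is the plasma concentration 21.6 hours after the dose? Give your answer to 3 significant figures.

15.2 ng/mL

k = ln 2 / 8.30 = 0.08351 h⁻¹
C(t) = C₀ e^(−kt) = 92.1 × e^(−0.08351 × 21.6) = 92.1 × e^(−1.804) = 92.1 × 0.1647 ≈ 15.2 ng/mL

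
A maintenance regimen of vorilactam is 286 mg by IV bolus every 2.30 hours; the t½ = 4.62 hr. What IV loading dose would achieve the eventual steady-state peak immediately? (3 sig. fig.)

k = ln 2 / 4.62 = 0.1500 hr⁻¹
Accumulation ratio R = 1 / (1 − e^(−kτ)) = 1 / (1 − e^(−0.1500×2.30)) = 1 / (1 − 0.7082) = 3.427
Loading dose = maintenance dose × R = 286 × 3.427 ≈ 980 mg

980 mg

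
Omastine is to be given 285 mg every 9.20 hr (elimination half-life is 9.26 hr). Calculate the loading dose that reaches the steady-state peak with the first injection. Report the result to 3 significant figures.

573 mg

k = ln 2 / 9.26 = 0.07485 hr⁻¹
Accumulation ratio R = 1 / (1 − e^(−kτ)) = 1 / (1 − e^(−0.07485×9.20)) = 1 / (1 − 0.5023) = 2.009
Loading dose = maintenance dose × R = 285 × 2.009 ≈ 573 mg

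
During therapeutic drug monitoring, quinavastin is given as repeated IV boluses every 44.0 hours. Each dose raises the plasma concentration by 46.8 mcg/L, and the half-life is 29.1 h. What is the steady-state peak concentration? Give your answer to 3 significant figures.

k = ln 2 / 29.1 = 0.02382 h⁻¹
Fraction remaining after one interval: e^(−kτ) = e^(−0.02382 × 44.0) = 0.3506
R = 1 / (1 − 0.3506) = 1.540
Css,max = 46.8 × 1.540 ≈ 72.1 mcg/L

72.1 mcg/L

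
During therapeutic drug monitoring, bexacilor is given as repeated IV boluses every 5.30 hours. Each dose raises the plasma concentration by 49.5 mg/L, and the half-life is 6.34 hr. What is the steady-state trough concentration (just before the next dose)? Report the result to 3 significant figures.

63.1 mg/L

k = ln 2 / 6.34 = 0.1093 hr⁻¹
Fraction remaining after one interval: e^(−kτ) = e^(−0.1093 × 5.30) = 0.5602
R = 1 / (1 − 0.5602) = 2.274
Css,max = 49.5 × 2.274 = 112.6 mg/L
Css,min = Css,max × e^(−kτ) = 112.6 × 0.5602 ≈ 63.1 mg/L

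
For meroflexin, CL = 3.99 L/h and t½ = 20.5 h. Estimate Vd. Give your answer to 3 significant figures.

k = ln 2 / t½ = ln 2 / 20.5 = 0.03381 h⁻¹
V = CL / k = 3.99 / 0.03381 ≈ 118 L

118 L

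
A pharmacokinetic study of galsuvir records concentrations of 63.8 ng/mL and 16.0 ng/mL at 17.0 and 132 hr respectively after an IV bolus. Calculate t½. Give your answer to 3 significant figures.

57.6 hours

k = ln(C₁/C₂) / (t₂ − t₁) = ln(63.8/16.0) / (132 − 17.0)
  = 1.383 / 115.0 = 0.01203 hr⁻¹
t½ = ln 2 / k = ln 2 / 0.01203 ≈ 57.6 hours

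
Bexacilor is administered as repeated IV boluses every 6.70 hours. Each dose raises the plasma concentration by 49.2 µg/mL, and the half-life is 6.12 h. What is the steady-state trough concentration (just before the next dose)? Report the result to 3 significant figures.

k = ln 2 / 6.12 = 0.1133 h⁻¹
Fraction remaining after one interval: e^(−kτ) = e^(−0.1133 × 6.70) = 0.4682
R = 1 / (1 − 0.4682) = 1.880
Css,max = 49.2 × 1.880 = 92.52 µg/mL
Css,min = Css,max × e^(−kτ) = 92.52 × 0.4682 ≈ 43.3 µg/mL

43.3 µg/mL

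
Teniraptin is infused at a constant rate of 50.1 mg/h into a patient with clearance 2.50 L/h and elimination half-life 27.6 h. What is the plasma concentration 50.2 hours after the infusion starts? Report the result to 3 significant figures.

14.4 mg/L

Css = rate / CL = 50.1 / 2.50 = 20.04 mg/L
k = ln 2 / 27.6 = 0.02511 h⁻¹
C(t) = Css (1 − e^(−kt)) = 20.04 × (1 − e^(−1.261)) = 20.04 × 0.7166 ≈ 14.4 mg/L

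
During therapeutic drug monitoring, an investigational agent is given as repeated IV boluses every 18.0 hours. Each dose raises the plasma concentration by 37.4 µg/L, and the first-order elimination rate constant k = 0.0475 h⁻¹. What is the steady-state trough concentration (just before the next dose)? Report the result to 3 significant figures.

27.7 µg/L

Fraction remaining after one interval: e^(−kτ) = e^(−0.04750 × 18.0) = 0.4253
R = 1 / (1 − 0.4253) = 1.740
Css,max = 37.4 × 1.740 = 65.08 µg/L
Css,min = Css,max × e^(−kτ) = 65.08 × 0.4253 ≈ 27.7 µg/L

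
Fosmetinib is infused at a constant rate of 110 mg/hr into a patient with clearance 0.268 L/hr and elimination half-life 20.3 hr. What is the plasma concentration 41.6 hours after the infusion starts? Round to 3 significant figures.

311 µg/mL

Css = rate / CL = 110 / 0.268 = 410.4 µg/mL
k = ln 2 / 20.3 = 0.03415 hr⁻¹
C(t) = Css (1 − e^(−kt)) = 410.4 × (1 − e^(−1.420)) = 410.4 × 0.7584 ≈ 311 µg/mL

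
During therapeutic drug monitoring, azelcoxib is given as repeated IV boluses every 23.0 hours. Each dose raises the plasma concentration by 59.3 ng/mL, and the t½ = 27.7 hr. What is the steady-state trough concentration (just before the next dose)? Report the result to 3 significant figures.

76.2 ng/mL

k = ln 2 / 27.7 = 0.02502 hr⁻¹
Fraction remaining after one interval: e^(−kτ) = e^(−0.02502 × 23.0) = 0.5624
R = 1 / (1 − 0.5624) = 2.285
Css,max = 59.3 × 2.285 = 135.5 ng/mL
Css,min = Css,max × e^(−kτ) = 135.5 × 0.5624 ≈ 76.2 ng/mL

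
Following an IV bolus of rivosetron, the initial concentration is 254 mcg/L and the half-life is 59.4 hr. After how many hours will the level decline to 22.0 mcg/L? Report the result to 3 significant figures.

210 hours

k = ln 2 / 59.4 = 0.01167 hr⁻¹
C(t) = C₀ e^(−kt)  ⇒  t = ln(C₀/C) / k
t = ln(254/22.0) / 0.01167 = 2.446 / 0.01167 ≈ 210 hours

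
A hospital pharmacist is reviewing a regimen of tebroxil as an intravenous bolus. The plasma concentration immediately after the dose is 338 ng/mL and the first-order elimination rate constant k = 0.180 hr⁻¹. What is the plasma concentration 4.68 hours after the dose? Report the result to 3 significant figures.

C(t) = C₀ e^(−kt) = 338 × e^(−0.1800 × 4.68) = 338 × e^(−0.8424) = 338 × 0.4307 ≈ 146 ng/mL

146 ng/mL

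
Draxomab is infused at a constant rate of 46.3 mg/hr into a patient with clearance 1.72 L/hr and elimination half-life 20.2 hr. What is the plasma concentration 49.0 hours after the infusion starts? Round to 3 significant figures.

21.9 µg/mL

Css = rate / CL = 46.3 / 1.72 = 26.92 µg/mL
k = ln 2 / 20.2 = 0.03431 hr⁻¹
C(t) = Css (1 − e^(−kt)) = 26.92 × (1 − e^(−1.681)) = 26.92 × 0.8139 ≈ 21.9 µg/mL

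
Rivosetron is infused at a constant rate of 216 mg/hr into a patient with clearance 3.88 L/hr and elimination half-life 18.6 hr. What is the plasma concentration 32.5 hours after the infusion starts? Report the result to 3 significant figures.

39.1 mg/L

Css = rate / CL = 216 / 3.88 = 55.67 mg/L
k = ln 2 / 18.6 = 0.03727 hr⁻¹
C(t) = Css (1 − e^(−kt)) = 55.67 × (1 − e^(−1.211)) = 55.67 × 0.7021 ≈ 39.1 mg/L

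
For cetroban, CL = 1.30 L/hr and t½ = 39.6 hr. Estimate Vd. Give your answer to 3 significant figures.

74.3 L

k = ln 2 / t½ = ln 2 / 39.6 = 0.01750 hr⁻¹
V = CL / k = 1.30 / 0.01750 ≈ 74.3 L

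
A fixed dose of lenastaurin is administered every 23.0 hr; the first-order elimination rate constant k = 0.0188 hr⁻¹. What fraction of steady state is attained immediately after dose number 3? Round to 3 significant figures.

f_n = 1 − e^(−nkτ) = 1 − e^(−3 × 0.01880 × 23.0) = 1 − e^(−1.297) = 1 − 0.2733 ≈ 0.727

0.727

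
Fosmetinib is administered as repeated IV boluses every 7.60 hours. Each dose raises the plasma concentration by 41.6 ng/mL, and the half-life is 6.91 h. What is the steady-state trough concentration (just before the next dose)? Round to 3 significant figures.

36.4 ng/mL

k = ln 2 / 6.91 = 0.1003 h⁻¹
Fraction remaining after one interval: e^(−kτ) = e^(−0.1003 × 7.60) = 0.4666
R = 1 / (1 − 0.4666) = 1.875
Css,max = 41.6 × 1.875 = 77.98 ng/mL
Css,min = Css,max × e^(−kτ) = 77.98 × 0.4666 ≈ 36.4 ng/mL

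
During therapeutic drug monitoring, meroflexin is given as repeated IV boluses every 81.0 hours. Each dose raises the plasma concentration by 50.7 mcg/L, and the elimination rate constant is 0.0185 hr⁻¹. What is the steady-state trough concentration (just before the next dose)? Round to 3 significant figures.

Fraction remaining after one interval: e^(−kτ) = e^(−0.01850 × 81.0) = 0.2235
R = 1 / (1 − 0.2235) = 1.288
Css,max = 50.7 × 1.288 = 65.29 mcg/L
Css,min = Css,max × e^(−kτ) = 65.29 × 0.2235 ≈ 14.6 mcg/L

14.6 mcg/L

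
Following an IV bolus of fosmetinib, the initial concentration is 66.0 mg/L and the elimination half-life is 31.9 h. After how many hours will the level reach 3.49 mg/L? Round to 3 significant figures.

k = ln 2 / 31.9 = 0.02173 h⁻¹
C(t) = C₀ e^(−kt)  ⇒  t = ln(C₀/C) / k
t = ln(66.0/3.49) / 0.02173 = 2.940 / 0.02173 ≈ 135 hours

135 hours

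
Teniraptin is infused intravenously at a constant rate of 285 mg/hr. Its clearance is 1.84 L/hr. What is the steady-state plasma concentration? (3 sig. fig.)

155 µg/mL

Css = infusion rate / CL = 285 / 1.84 ≈ 155 µg/mL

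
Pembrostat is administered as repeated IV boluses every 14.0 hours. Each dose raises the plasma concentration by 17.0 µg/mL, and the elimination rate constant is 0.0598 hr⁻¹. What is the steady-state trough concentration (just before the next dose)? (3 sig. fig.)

13.0 µg/mL

Fraction remaining after one interval: e^(−kτ) = e^(−0.05980 × 14.0) = 0.4329
R = 1 / (1 − 0.4329) = 1.763
Css,max = 17.0 × 1.763 = 29.98 µg/mL
Css,min = Css,max × e^(−kτ) = 29.98 × 0.4329 ≈ 13.0 µg/mL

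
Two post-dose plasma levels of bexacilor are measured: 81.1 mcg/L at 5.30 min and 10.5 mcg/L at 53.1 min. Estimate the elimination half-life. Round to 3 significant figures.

k = ln(C₁/C₂) / (t₂ − t₁) = ln(81.1/10.5) / (53.1 − 5.30)
  = 2.044 / 47.80 = 0.04277 min⁻¹
t½ = ln 2 / k = ln 2 / 0.04277 ≈ 16.2 minutes

16.2 minutes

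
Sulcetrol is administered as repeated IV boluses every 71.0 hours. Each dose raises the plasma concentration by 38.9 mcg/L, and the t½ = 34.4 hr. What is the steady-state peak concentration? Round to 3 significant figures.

k = ln 2 / 34.4 = 0.02015 hr⁻¹
Fraction remaining after one interval: e^(−kτ) = e^(−0.02015 × 71.0) = 0.2392
R = 1 / (1 − 0.2392) = 1.314
Css,max = 38.9 × 1.314 ≈ 51.1 mcg/L

51.1 mcg/L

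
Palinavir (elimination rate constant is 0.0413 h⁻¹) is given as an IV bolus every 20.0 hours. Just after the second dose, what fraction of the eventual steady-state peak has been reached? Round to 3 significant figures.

f_n = 1 − e^(−nkτ) = 1 − e^(−2 × 0.04130 × 20.0) = 1 − e^(−1.652) = 1 − 0.1917 ≈ 0.808

0.808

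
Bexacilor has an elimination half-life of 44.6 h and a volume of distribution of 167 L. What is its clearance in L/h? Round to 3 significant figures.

2.60 L/h

k = ln 2 / t½ = ln 2 / 44.6 = 0.01554 h⁻¹
CL = k · V = 0.01554 × 167 ≈ 2.60 L/h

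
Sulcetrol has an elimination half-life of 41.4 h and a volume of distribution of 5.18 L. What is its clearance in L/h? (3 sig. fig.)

k = ln 2 / t½ = ln 2 / 41.4 = 0.01674 h⁻¹
CL = k · V = 0.01674 × 5.18 ≈ 0.0867 L/h

0.0867 L/h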